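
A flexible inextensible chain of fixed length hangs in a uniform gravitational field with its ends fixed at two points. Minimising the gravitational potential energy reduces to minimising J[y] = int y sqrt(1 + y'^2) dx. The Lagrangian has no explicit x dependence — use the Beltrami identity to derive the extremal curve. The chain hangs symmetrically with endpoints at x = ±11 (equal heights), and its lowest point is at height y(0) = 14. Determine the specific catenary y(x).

The Lagrangian L(y, y') = y sqrt(1 + y'^2) has no explicit x dependence, so the Beltrami identity applies:
    L − y' ∂L/∂y' = C.
Compute ∂L/∂y' = y · y' / sqrt(1 + y'^2). Then
    L − y' ∂L/∂y'
    = y sqrt(1 + y'^2) − y · y'^2 / sqrt(1 + y'^2)
    = y (1 + y'^2 − y'^2) / sqrt(1 + y'^2)
    = y / sqrt(1 + y'^2) = C.
Squaring gives y^2 = C^2 (1 + y'^2), i.e.
    y'^2 = y^2 / C^2 − 1.
Separating variables,
    dy / sqrt(y^2 − C^2) = dx / C,
and integrating gives arccosh(y / C) = (x − a)/C, so
    y(x) = C cosh((x − a)/C),
the catenary. The constants C and a are fixed by the two endpoint conditions (and, for the hanging-chain problem, the length constraint selects C).
Now fit the given data. The endpoints x = ±11 are symmetric at equal height, so the catenary is even about its minimum: a = 0 and y(x) = C cosh(x/C). The lowest point is y(0) = C cosh(0) = C, and we are told y(0) = 14, so C = 14. Therefore
    y(x) = 14 cosh(x/14),
and at the endpoints
    y(±11) = 14 cosh(11/14).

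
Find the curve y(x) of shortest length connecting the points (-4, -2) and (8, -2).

Arc-length functional: J[y] = ∫ sqrt(1 + (y')^2) dx.
Lagrangian L = sqrt(1 + (y')^2) has no explicit y dependence, so ∂L/∂y = 0 and the Euler-Lagrange equation gives
    d/dx( y' / sqrt(1 + (y')^2) ) = 0  ⇒  y' / sqrt(1 + (y')^2) = const.
Hence y' is constant, so y(x) is affine.
Fitting the endpoints (-4, -2) and (8, -2):
    slope m = ((-2) − (-2)) / (8 − (-4)) = 0,
    intercept c = (-2) − m·(-4) = -2.
Extremal: y(x) = -2.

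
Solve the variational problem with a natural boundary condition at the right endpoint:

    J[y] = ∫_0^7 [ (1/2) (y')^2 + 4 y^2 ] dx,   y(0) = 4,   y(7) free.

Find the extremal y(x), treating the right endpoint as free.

The Lagrangian L = (1/2) (y')^2 + 4 y^2 gives
    ∂L/∂y = 8 y,   ∂L/∂y' = y'.
Euler-Lagrange: y'' − 8 y = 0.
With k = sqrt(8), the general solution is
    y(x) = A cosh(sqrt(8) x) + B sinh(sqrt(8) x).
Fixed left endpoint y(0) = 4 ⇒ A = 4.
The right endpoint x = 7 is free, so the natural (transversality) condition is ∂L/∂y' |_{x=7} = 0, i.e. y'(7) = 0.
Compute y'(x) = A k sinh(k x) + B k cosh(k x), so
    y'(7) = A k sinh(k·7) + B k cosh(k·7) = 0
    ⇒ B = −A tanh(k·7) = − 4 tanh(sqrt(8)·7).
Therefore the extremal is
    y(x) = 4 cosh(sqrt(8) x) − 4 tanh(sqrt(8)·7) sinh(sqrt(8) x).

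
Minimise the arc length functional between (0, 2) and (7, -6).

Arc-length functional: J[y] = ∫ sqrt(1 + (y')^2) dx.
Lagrangian L = sqrt(1 + (y')^2) has no explicit y dependence, so ∂L/∂y = 0 and the Euler-Lagrange equation gives
    d/dx( y' / sqrt(1 + (y')^2) ) = 0  ⇒  y' / sqrt(1 + (y')^2) = const.
Hence y' is constant, so y(x) is affine.
Fitting the endpoints (0, 2) and (7, -6):
    slope m = ((-6) − 2) / (7 − 0) = -8/7,
    intercept c = 2 − m·0 = 2.
Extremal: y(x) = (-8/7) x + 2.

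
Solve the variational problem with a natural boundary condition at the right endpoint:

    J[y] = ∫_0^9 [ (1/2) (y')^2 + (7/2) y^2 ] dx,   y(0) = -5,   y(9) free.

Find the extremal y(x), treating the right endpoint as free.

The Lagrangian L = (1/2) (y')^2 + (7/2) y^2 gives
    ∂L/∂y = 7 y,   ∂L/∂y' = y'.
Euler-Lagrange: y'' − 7 y = 0.
With k = sqrt(7), the general solution is
    y(x) = A cosh(sqrt(7) x) + B sinh(sqrt(7) x).
Fixed left endpoint y(0) = -5 ⇒ A = -5.
The right endpoint x = 9 is free, so the natural (transversality) condition is ∂L/∂y' |_{x=9} = 0, i.e. y'(9) = 0.
Compute y'(x) = A k sinh(k x) + B k cosh(k x), so
    y'(9) = A k sinh(k·9) + B k cosh(k·9) = 0
    ⇒ B = −A tanh(k·9) = 5 tanh(sqrt(7)·9).
Therefore the extremal is
    y(x) = −5 cosh(sqrt(7) x) + 5 tanh(sqrt(7)·9) sinh(sqrt(7) x).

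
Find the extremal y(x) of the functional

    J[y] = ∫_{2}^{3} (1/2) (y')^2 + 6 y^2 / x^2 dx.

The Lagrangian is L = (1/2) (y')^2 + 6 y^2 / x^2.
Compute ∂L/∂y = 12y/x^2, ∂L/∂y' = y'.
The Euler-Lagrange equation d/dx(∂L/∂y') − ∂L/∂y = 0 reduces to
    y'' − 12/x^2 · y = 0  (x > 0).
Its general solution is
    y(x) = A x^4 + B x^(-3),
with A, B fixed by the endpoint conditions.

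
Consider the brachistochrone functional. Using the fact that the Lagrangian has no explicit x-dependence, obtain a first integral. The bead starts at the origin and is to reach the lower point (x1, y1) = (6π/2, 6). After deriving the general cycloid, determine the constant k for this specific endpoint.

The Lagrangian L = sqrt((1 + y'^2) / y) has no explicit x dependence, so the Beltrami identity applies:
    L − y' ∂L/∂y' = C.
Compute ∂L/∂y' = y' / sqrt(y (1 + y'^2)).
Substitute:
    sqrt((1 + y'^2)/y) − y'·y' / sqrt(y (1 + y'^2))
    = (1 + y'^2) / sqrt(y (1 + y'^2)) − y'^2 / sqrt(y (1 + y'^2))
    = 1 / sqrt(y (1 + y'^2)) = C.
Squaring and rearranging gives the first integral
    y (1 + y'^2) = 1/C^2 =: k   (constant).
Solving this first-order ODE by the substitution
    y = (k/2)(1 − cos θ)
yields the cycloid parameterisation
    x(θ) = (k/2)(θ − sin θ),   y(θ) = (k/2)(1 − cos θ).
The constant k is fixed by the endpoint condition.
Now fit the given lower endpoint (x1, y1) = (6π/2, 6). At the bottom of the first arch (θ = π), the parametric equations give
    y(π) = (k/2)(1 − cos π) = k,
    x(π) = (k/2)(π − sin π) = kπ/2.
Matching y(π) = 6 gives k = 6, consistent with x(π) = 6π/2. Therefore the specific cycloid is
    x(θ) = (6/2)(θ − sin θ),   y(θ) = (6/2)(1 − cos θ).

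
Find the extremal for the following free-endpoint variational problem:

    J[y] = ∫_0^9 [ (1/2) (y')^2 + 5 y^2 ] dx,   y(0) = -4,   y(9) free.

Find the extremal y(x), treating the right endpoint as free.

The Lagrangian L = (1/2) (y')^2 + 5 y^2 gives
    ∂L/∂y = 10 y,   ∂L/∂y' = y'.
Euler-Lagrange: y'' − 10 y = 0.
With k = sqrt(10), the general solution is
    y(x) = A cosh(sqrt(10) x) + B sinh(sqrt(10) x).
Fixed left endpoint y(0) = -4 ⇒ A = -4.
The right endpoint x = 9 is free, so the natural (transversality) condition is ∂L/∂y' |_{x=9} = 0, i.e. y'(9) = 0.
Compute y'(x) = A k sinh(k x) + B k cosh(k x), so
    y'(9) = A k sinh(k·9) + B k cosh(k·9) = 0
    ⇒ B = −A tanh(k·9) = 4 tanh(sqrt(10)·9).
Therefore the extremal is
    y(x) = −4 cosh(sqrt(10) x) + 4 tanh(sqrt(10)·9) sinh(sqrt(10) x).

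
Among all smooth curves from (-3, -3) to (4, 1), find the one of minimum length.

Arc-length functional: J[y] = ∫ sqrt(1 + (y')^2) dx.
Lagrangian L = sqrt(1 + (y')^2) has no explicit y dependence, so ∂L/∂y = 0 and the Euler-Lagrange equation gives
    d/dx( y' / sqrt(1 + (y')^2) ) = 0  ⇒  y' / sqrt(1 + (y')^2) = const.
Hence y' is constant, so y(x) is affine.
Fitting the endpoints (-3, -3) and (4, 1):
    slope m = (1 − (-3)) / (4 − (-3)) = 4/7,
    intercept c = (-3) − m·(-3) = -9/7.
Extremal: y(x) = (4/7) x - 9/7.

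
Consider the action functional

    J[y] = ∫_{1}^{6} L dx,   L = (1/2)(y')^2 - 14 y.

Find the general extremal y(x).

The Lagrangian is L = (1/2)(y')^2 - 14 y.
∂L/∂y = -14.
∂L/∂y' = y'.
The Euler-Lagrange equation d/dx(∂L/∂y') − ∂L/∂y = 0 becomes:
    y'' + 14 = 0
General solution: y(x) = -7 x^2 + A x + B, where A and B are arbitrary constants fixed by the endpoint conditions.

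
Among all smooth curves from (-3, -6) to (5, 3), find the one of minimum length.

Arc-length functional: J[y] = ∫ sqrt(1 + (y')^2) dx.
Lagrangian L = sqrt(1 + (y')^2) has no explicit y dependence, so ∂L/∂y = 0 and the Euler-Lagrange equation gives
    d/dx( y' / sqrt(1 + (y')^2) ) = 0  ⇒  y' / sqrt(1 + (y')^2) = const.
Hence y' is constant, so y(x) is affine.
Fitting the endpoints (-3, -6) and (5, 3):
    slope m = (3 − (-6)) / (5 − (-3)) = 9/8,
    intercept c = (-6) − m·(-3) = -21/8.
Extremal: y(x) = (9/8) x - 21/8.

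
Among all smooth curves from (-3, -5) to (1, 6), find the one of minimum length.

Arc-length functional: J[y] = ∫ sqrt(1 + (y')^2) dx.
Lagrangian L = sqrt(1 + (y')^2) has no explicit y dependence, so ∂L/∂y = 0 and the Euler-Lagrange equation gives
    d/dx( y' / sqrt(1 + (y')^2) ) = 0  ⇒  y' / sqrt(1 + (y')^2) = const.
Hence y' is constant, so y(x) is affine.
Fitting the endpoints (-3, -5) and (1, 6):
    slope m = (6 − (-5)) / (1 − (-3)) = 11/4,
    intercept c = (-5) − m·(-3) = 13/4.
Extremal: y(x) = (11/4) x + 13/4.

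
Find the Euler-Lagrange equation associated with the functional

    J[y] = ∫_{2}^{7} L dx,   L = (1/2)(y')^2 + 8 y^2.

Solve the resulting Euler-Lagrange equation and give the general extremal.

The Lagrangian is L = (1/2)(y')^2 + 8 y^2.
∂L/∂y = 16y.
∂L/∂y' = y'.
The Euler-Lagrange equation d/dx(∂L/∂y') − ∂L/∂y = 0 becomes:
    y'' - 16 y = 0
General solution: y(x) = A e^(4x) + B e^(-4x), where A and B are arbitrary constants fixed by the endpoint conditions.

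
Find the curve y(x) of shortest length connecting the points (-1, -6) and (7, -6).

Arc-length functional: J[y] = ∫ sqrt(1 + (y')^2) dx.
Lagrangian L = sqrt(1 + (y')^2) has no explicit y dependence, so ∂L/∂y = 0 and the Euler-Lagrange equation gives
    d/dx( y' / sqrt(1 + (y')^2) ) = 0  ⇒  y' / sqrt(1 + (y')^2) = const.
Hence y' is constant, so y(x) is affine.
Fitting the endpoints (-1, -6) and (7, -6):
    slope m = ((-6) − (-6)) / (7 − (-1)) = 0,
    intercept c = (-6) − m·(-1) = -6.
Extremal: y(x) = -6.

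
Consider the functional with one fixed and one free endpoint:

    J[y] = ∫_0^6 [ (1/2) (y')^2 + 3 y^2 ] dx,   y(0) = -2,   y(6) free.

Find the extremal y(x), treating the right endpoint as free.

The Lagrangian L = (1/2) (y')^2 + 3 y^2 gives
    ∂L/∂y = 6 y,   ∂L/∂y' = y'.
Euler-Lagrange: y'' − 6 y = 0.
With k = sqrt(6), the general solution is
    y(x) = A cosh(sqrt(6) x) + B sinh(sqrt(6) x).
Fixed left endpoint y(0) = -2 ⇒ A = -2.
The right endpoint x = 6 is free, so the natural (transversality) condition is ∂L/∂y' |_{x=6} = 0, i.e. y'(6) = 0.
Compute y'(x) = A k sinh(k x) + B k cosh(k x), so
    y'(6) = A k sinh(k·6) + B k cosh(k·6) = 0
    ⇒ B = −A tanh(k·6) = 2 tanh(sqrt(6)·6).
Therefore the extremal is
    y(x) = −2 cosh(sqrt(6) x) + 2 tanh(sqrt(6)·6) sinh(sqrt(6) x).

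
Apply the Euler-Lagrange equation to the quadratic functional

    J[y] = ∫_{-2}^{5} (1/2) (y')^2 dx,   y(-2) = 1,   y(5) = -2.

The Lagrangian is L = (1/2) (y')^2.
Compute ∂L/∂y = 0, ∂L/∂y' = y'.
The Euler-Lagrange equation d/dx(∂L/∂y') − ∂L/∂y = 0 reduces to
    y'' = 0.
Its general solution is
    y(x) = A x + B,
with A, B fixed by the endpoint conditions.
Applying the endpoint conditions y(-2) = 1 and y(5) = -2: solve A·-2 + B = 1 and A·5 + B = -2. Subtracting gives A(5 − -2) = -2 − 1, so A = -3/7, and B = 1 − A·-2 = 1/7. Therefore
    y(x) = (-3/7) x + 1/7.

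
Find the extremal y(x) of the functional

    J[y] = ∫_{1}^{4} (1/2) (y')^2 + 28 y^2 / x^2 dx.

The Lagrangian is L = (1/2) (y')^2 + 28 y^2 / x^2.
Compute ∂L/∂y = 56y/x^2, ∂L/∂y' = y'.
The Euler-Lagrange equation d/dx(∂L/∂y') − ∂L/∂y = 0 reduces to
    y'' − 56/x^2 · y = 0  (x > 0).
Its general solution is
    y(x) = A x^8 + B x^(-7),
with A, B fixed by the endpoint conditions.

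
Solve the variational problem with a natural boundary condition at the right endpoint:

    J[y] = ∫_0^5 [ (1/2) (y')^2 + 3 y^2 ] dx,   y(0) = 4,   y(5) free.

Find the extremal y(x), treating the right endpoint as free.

The Lagrangian L = (1/2) (y')^2 + 3 y^2 gives
    ∂L/∂y = 6 y,   ∂L/∂y' = y'.
Euler-Lagrange: y'' − 6 y = 0.
With k = sqrt(6), the general solution is
    y(x) = A cosh(sqrt(6) x) + B sinh(sqrt(6) x).
Fixed left endpoint y(0) = 4 ⇒ A = 4.
The right endpoint x = 5 is free, so the natural (transversality) condition is ∂L/∂y' |_{x=5} = 0, i.e. y'(5) = 0.
Compute y'(x) = A k sinh(k x) + B k cosh(k x), so
    y'(5) = A k sinh(k·5) + B k cosh(k·5) = 0
    ⇒ B = −A tanh(k·5) = − 4 tanh(sqrt(6)·5).
Therefore the extremal is
    y(x) = 4 cosh(sqrt(6) x) − 4 tanh(sqrt(6)·5) sinh(sqrt(6) x).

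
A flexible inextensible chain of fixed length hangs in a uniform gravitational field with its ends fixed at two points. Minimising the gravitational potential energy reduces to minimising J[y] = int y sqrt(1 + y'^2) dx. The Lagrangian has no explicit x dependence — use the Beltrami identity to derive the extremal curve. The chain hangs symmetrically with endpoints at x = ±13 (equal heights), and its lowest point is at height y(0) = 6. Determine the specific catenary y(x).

The Lagrangian L(y, y') = y sqrt(1 + y'^2) has no explicit x dependence, so the Beltrami identity applies:
    L − y' ∂L/∂y' = C.
Compute ∂L/∂y' = y · y' / sqrt(1 + y'^2). Then
    L − y' ∂L/∂y'
    = y sqrt(1 + y'^2) − y · y'^2 / sqrt(1 + y'^2)
    = y (1 + y'^2 − y'^2) / sqrt(1 + y'^2)
    = y / sqrt(1 + y'^2) = C.
Squaring gives y^2 = C^2 (1 + y'^2), i.e.
    y'^2 = y^2 / C^2 − 1.
Separating variables,
    dy / sqrt(y^2 − C^2) = dx / C,
and integrating gives arccosh(y / C) = (x − a)/C, so
    y(x) = C cosh((x − a)/C),
the catenary. The constants C and a are fixed by the two endpoint conditions (and, for the hanging-chain problem, the length constraint selects C).
Now fit the given data. The endpoints x = ±13 are symmetric at equal height, so the catenary is even about its minimum: a = 0 and y(x) = C cosh(x/C). The lowest point is y(0) = C cosh(0) = C, and we are told y(0) = 6, so C = 6. Therefore
    y(x) = 6 cosh(x/6),
and at the endpoints
    y(±13) = 6 cosh(13/6).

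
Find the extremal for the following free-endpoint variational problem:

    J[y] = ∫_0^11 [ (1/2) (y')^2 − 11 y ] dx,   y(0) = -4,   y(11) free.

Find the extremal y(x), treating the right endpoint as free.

The Lagrangian L = (1/2) (y')^2 − 11 y gives
    ∂L/∂y = −11,   ∂L/∂y' = y'.
Euler-Lagrange: d/dx(y') − (−11) = 0, i.e. y'' + 11 = 0, so
    y(x) = −(11/2) x^2 + C1 x + C2.
Fixed left endpoint y(0) = -4 ⇒ C2 = -4.
The right endpoint x = 11 is free, so the natural (transversality) condition is ∂L/∂y' |_{x=11} = 0, i.e. y'(11) = 0.
Compute y'(x) = −11 x + C1, so y'(11) = −121 + C1 = 0 ⇒ C1 = 121.
Therefore the extremal is
    y(x) = −(11/2) x^2 + 121 x − 4.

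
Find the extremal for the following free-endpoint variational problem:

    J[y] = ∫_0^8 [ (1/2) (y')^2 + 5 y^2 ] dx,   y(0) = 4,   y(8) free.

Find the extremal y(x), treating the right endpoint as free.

The Lagrangian L = (1/2) (y')^2 + 5 y^2 gives
    ∂L/∂y = 10 y,   ∂L/∂y' = y'.
Euler-Lagrange: y'' − 10 y = 0.
With k = sqrt(10), the general solution is
    y(x) = A cosh(sqrt(10) x) + B sinh(sqrt(10) x).
Fixed left endpoint y(0) = 4 ⇒ A = 4.
The right endpoint x = 8 is free, so the natural (transversality) condition is ∂L/∂y' |_{x=8} = 0, i.e. y'(8) = 0.
Compute y'(x) = A k sinh(k x) + B k cosh(k x), so
    y'(8) = A k sinh(k·8) + B k cosh(k·8) = 0
    ⇒ B = −A tanh(k·8) = − 4 tanh(sqrt(10)·8).
Therefore the extremal is
    y(x) = 4 cosh(sqrt(10) x) − 4 tanh(sqrt(10)·8) sinh(sqrt(10) x).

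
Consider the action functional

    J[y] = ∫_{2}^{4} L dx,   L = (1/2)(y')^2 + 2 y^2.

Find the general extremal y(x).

The Lagrangian is L = (1/2)(y')^2 + 2 y^2.
∂L/∂y = 4y.
∂L/∂y' = y'.
The Euler-Lagrange equation d/dx(∂L/∂y') − ∂L/∂y = 0 becomes:
    y'' - 4 y = 0
General solution: y(x) = A e^(2x) + B e^(-2x), where A and B are arbitrary constants fixed by the endpoint conditions.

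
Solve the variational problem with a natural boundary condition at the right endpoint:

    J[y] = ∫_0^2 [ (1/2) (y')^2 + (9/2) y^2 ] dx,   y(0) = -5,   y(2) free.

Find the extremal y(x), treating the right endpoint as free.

The Lagrangian L = (1/2) (y')^2 + (9/2) y^2 gives
    ∂L/∂y = 9 y,   ∂L/∂y' = y'.
Euler-Lagrange: y'' − 9 y = 0.
With k = 3, the general solution is
    y(x) = A cosh(3 x) + B sinh(3 x).
Fixed left endpoint y(0) = -5 ⇒ A = -5.
The right endpoint x = 2 is free, so the natural (transversality) condition is ∂L/∂y' |_{x=2} = 0, i.e. y'(2) = 0.
Compute y'(x) = A k sinh(k x) + B k cosh(k x), so
    y'(2) = A k sinh(k·2) + B k cosh(k·2) = 0
    ⇒ B = −A tanh(k·2) = 5 tanh(3·2).
Therefore the extremal is
    y(x) = −5 cosh(3 x) + 5 tanh(3·2) sinh(3 x).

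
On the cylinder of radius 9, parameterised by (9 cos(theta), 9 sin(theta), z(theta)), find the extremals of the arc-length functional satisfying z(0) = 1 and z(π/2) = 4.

Parameterise the cylinder of radius R = 9 as
    r(θ) = (9 cos θ, 9 sin θ, z(θ)).
The arc-length element is
    ds = sqrt(81 + (dz/dθ)^2) dθ,
so the Lagrangian is L = sqrt(81 + z'^2).
L depends on z' only, not on z or θ, so ∂L/∂z = 0 and
    ∂L/∂z' = z' / sqrt(81 + z'^2).
The Euler-Lagrange equation gives
    d/dθ( z' / sqrt(81 + z'^2) ) = 0,
so z' is constant. Integrating once:
    z(θ) = a θ + b,
a helix on the cylinder (a straight line when the cylinder is unrolled). The constants a, b are determined by the endpoint conditions.
With endpoint conditions z(0) = 1 and z(π/2) = 4: from z(0) = b we get b = 1, and a·π/2 + 1 = 4 gives a = 6/π, so
    z(θ) = (6/π) θ + 1.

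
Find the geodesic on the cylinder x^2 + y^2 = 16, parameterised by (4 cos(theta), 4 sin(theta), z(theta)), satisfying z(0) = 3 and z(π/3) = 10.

Parameterise the cylinder of radius R = 4 as
    r(θ) = (4 cos θ, 4 sin θ, z(θ)).
The arc-length element is
    ds = sqrt(16 + (dz/dθ)^2) dθ,
so the Lagrangian is L = sqrt(16 + z'^2).
L depends on z' only, not on z or θ, so ∂L/∂z = 0 and
    ∂L/∂z' = z' / sqrt(16 + z'^2).
The Euler-Lagrange equation gives
    d/dθ( z' / sqrt(16 + z'^2) ) = 0,
so z' is constant. Integrating once:
    z(θ) = a θ + b,
a helix on the cylinder (a straight line when the cylinder is unrolled). The constants a, b are determined by the endpoint conditions.
With endpoint conditions z(0) = 3 and z(π/3) = 10: from z(0) = b we get b = 3, and a·π/3 + 3 = 10 gives a = 21/π, so
    z(θ) = (21/π) θ + 3.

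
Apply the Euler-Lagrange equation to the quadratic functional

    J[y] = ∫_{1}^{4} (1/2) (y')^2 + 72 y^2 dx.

The Lagrangian is L = (1/2) (y')^2 + 72 y^2.
Compute ∂L/∂y = 144y, ∂L/∂y' = y'.
The Euler-Lagrange equation d/dx(∂L/∂y') − ∂L/∂y = 0 reduces to
    y'' − 144 y = 0.
Its general solution is
    y(x) = A e^(12x) + B e^(−12x),
with A, B fixed by the endpoint conditions.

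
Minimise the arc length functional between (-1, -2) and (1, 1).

Arc-length functional: J[y] = ∫ sqrt(1 + (y')^2) dx.
Lagrangian L = sqrt(1 + (y')^2) has no explicit y dependence, so ∂L/∂y = 0 and the Euler-Lagrange equation gives
    d/dx( y' / sqrt(1 + (y')^2) ) = 0  ⇒  y' / sqrt(1 + (y')^2) = const.
Hence y' is constant, so y(x) is affine.
Fitting the endpoints (-1, -2) and (1, 1):
    slope m = (1 − (-2)) / (1 − (-1)) = 3/2,
    intercept c = (-2) − m·(-1) = -1/2.
Extremal: y(x) = (3/2) x - 1/2.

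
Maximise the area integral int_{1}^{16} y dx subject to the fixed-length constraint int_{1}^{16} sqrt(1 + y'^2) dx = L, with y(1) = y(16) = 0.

Set up the augmented Lagrangian using a multiplier λ for the length constraint:
    F(y, y') = y − λ sqrt(1 + y'^2).
F has no explicit x dependence, so the Beltrami identity yields a first integral
    F − y' ∂F/∂y' = C.
Compute ∂F/∂y' = −λ y' / sqrt(1 + y'^2). Then
    y − λ sqrt(1 + y'^2) + λ y'^2 / sqrt(1 + y'^2) = C
    ⇒  y − λ / sqrt(1 + y'^2) = C.
Solving for y' and integrating gives
    (x − a)^2 + (y − b)^2 = λ^2,
a circular arc of radius λ. The constants a, b are determined by the endpoint conditions y(1) = y(16) = 0, and λ is fixed implicitly by the length constraint
    ∫_{1}^{16} sqrt(1 + y'^2) dx = L.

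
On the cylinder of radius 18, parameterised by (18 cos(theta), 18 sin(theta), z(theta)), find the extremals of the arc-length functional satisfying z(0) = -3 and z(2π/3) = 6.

Parameterise the cylinder of radius R = 18 as
    r(θ) = (18 cos θ, 18 sin θ, z(θ)).
The arc-length element is
    ds = sqrt(324 + (dz/dθ)^2) dθ,
so the Lagrangian is L = sqrt(324 + z'^2).
L depends on z' only, not on z or θ, so ∂L/∂z = 0 and
    ∂L/∂z' = z' / sqrt(324 + z'^2).
The Euler-Lagrange equation gives
    d/dθ( z' / sqrt(324 + z'^2) ) = 0,
so z' is constant. Integrating once:
    z(θ) = a θ + b,
a helix on the cylinder (a straight line when the cylinder is unrolled). The constants a, b are determined by the endpoint conditions.
With endpoint conditions z(0) = -3 and z(2π/3) = 6: from z(0) = b we get b = -3, and a·2π/3 + -3 = 6 gives a = 27/(2π), so
    z(θ) = (27/(2π)) θ − 3.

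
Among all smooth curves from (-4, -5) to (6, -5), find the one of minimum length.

Arc-length functional: J[y] = ∫ sqrt(1 + (y')^2) dx.
Lagrangian L = sqrt(1 + (y')^2) has no explicit y dependence, so ∂L/∂y = 0 and the Euler-Lagrange equation gives
    d/dx( y' / sqrt(1 + (y')^2) ) = 0  ⇒  y' / sqrt(1 + (y')^2) = const.
Hence y' is constant, so y(x) is affine.
Fitting the endpoints (-4, -5) and (6, -5):
    slope m = ((-5) − (-5)) / (6 − (-4)) = 0,
    intercept c = (-5) − m·(-4) = -5.
Extremal: y(x) = -5.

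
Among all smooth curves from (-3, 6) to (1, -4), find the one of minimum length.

Arc-length functional: J[y] = ∫ sqrt(1 + (y')^2) dx.
Lagrangian L = sqrt(1 + (y')^2) has no explicit y dependence, so ∂L/∂y = 0 and the Euler-Lagrange equation gives
    d/dx( y' / sqrt(1 + (y')^2) ) = 0  ⇒  y' / sqrt(1 + (y')^2) = const.
Hence y' is constant, so y(x) is affine.
Fitting the endpoints (-3, 6) and (1, -4):
    slope m = ((-4) − 6) / (1 − (-3)) = -5/2,
    intercept c = 6 − m·(-3) = -3/2.
Extremal: y(x) = (-5/2) x - 3/2.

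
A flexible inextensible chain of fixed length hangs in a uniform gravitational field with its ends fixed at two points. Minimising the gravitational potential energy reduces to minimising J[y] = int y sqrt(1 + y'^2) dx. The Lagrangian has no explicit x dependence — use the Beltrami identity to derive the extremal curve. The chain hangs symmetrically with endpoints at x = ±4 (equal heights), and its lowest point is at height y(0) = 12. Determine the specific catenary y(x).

The Lagrangian L(y, y') = y sqrt(1 + y'^2) has no explicit x dependence, so the Beltrami identity applies:
    L − y' ∂L/∂y' = C.
Compute ∂L/∂y' = y · y' / sqrt(1 + y'^2). Then
    L − y' ∂L/∂y'
    = y sqrt(1 + y'^2) − y · y'^2 / sqrt(1 + y'^2)
    = y (1 + y'^2 − y'^2) / sqrt(1 + y'^2)
    = y / sqrt(1 + y'^2) = C.
Squaring gives y^2 = C^2 (1 + y'^2), i.e.
    y'^2 = y^2 / C^2 − 1.
Separating variables,
    dy / sqrt(y^2 − C^2) = dx / C,
and integrating gives arccosh(y / C) = (x − a)/C, so
    y(x) = C cosh((x − a)/C),
the catenary. The constants C and a are fixed by the two endpoint conditions (and, for the hanging-chain problem, the length constraint selects C).
Now fit the given data. The endpoints x = ±4 are symmetric at equal height, so the catenary is even about its minimum: a = 0 and y(x) = C cosh(x/C). The lowest point is y(0) = C cosh(0) = C, and we are told y(0) = 12, so C = 12. Therefore
    y(x) = 12 cosh(x/12),
and at the endpoints
    y(±4) = 12 cosh(4/12).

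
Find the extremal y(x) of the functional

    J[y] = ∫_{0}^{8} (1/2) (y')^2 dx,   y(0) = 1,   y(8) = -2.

The Lagrangian is L = (1/2) (y')^2.
Compute ∂L/∂y = 0, ∂L/∂y' = y'.
The Euler-Lagrange equation d/dx(∂L/∂y') − ∂L/∂y = 0 reduces to
    y'' = 0.
Its general solution is
    y(x) = A x + B,
with A, B fixed by the endpoint conditions.
Applying the endpoint conditions y(0) = 1 and y(8) = -2: solve A·0 + B = 1 and A·8 + B = -2. Subtracting gives A(8 − 0) = -2 − 1, so A = -3/8, and B = 1 − A·0 = 1. Therefore
    y(x) = (-3/8) x + 1.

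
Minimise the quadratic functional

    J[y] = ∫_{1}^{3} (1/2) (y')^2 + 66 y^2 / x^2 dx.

The Lagrangian is L = (1/2) (y')^2 + 66 y^2 / x^2.
Compute ∂L/∂y = 132y/x^2, ∂L/∂y' = y'.
The Euler-Lagrange equation d/dx(∂L/∂y') − ∂L/∂y = 0 reduces to
    y'' − 132/x^2 · y = 0  (x > 0).
Its general solution is
    y(x) = A x^12 + B x^(-11),
with A, B fixed by the endpoint conditions.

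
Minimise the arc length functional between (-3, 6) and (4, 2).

Arc-length functional: J[y] = ∫ sqrt(1 + (y')^2) dx.
Lagrangian L = sqrt(1 + (y')^2) has no explicit y dependence, so ∂L/∂y = 0 and the Euler-Lagrange equation gives
    d/dx( y' / sqrt(1 + (y')^2) ) = 0  ⇒  y' / sqrt(1 + (y')^2) = const.
Hence y' is constant, so y(x) is affine.
Fitting the endpoints (-3, 6) and (4, 2):
    slope m = (2 − 6) / (4 − (-3)) = -4/7,
    intercept c = 6 − m·(-3) = 30/7.
Extremal: y(x) = (-4/7) x + 30/7.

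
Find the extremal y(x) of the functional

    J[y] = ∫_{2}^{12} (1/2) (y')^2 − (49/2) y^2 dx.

The Lagrangian is L = (1/2) (y')^2 − (49/2) y^2.
Compute ∂L/∂y = -49y, ∂L/∂y' = y'.
The Euler-Lagrange equation d/dx(∂L/∂y') − ∂L/∂y = 0 reduces to
    y'' + 49 y = 0.
Its general solution is
    y(x) = A sin(7x) + B cos(7x),
with A, B fixed by the endpoint conditions.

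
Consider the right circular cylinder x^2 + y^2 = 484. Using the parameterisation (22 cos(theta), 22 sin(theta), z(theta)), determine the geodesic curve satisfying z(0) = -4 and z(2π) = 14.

Parameterise the cylinder of radius R = 22 as
    r(θ) = (22 cos θ, 22 sin θ, z(θ)).
The arc-length element is
    ds = sqrt(484 + (dz/dθ)^2) dθ,
so the Lagrangian is L = sqrt(484 + z'^2).
L depends on z' only, not on z or θ, so ∂L/∂z = 0 and
    ∂L/∂z' = z' / sqrt(484 + z'^2).
The Euler-Lagrange equation gives
    d/dθ( z' / sqrt(484 + z'^2) ) = 0,
so z' is constant. Integrating once:
    z(θ) = a θ + b,
a helix on the cylinder (a straight line when the cylinder is unrolled). The constants a, b are determined by the endpoint conditions.
With endpoint conditions z(0) = -4 and z(2π) = 14: from z(0) = b we get b = -4, and a·2π + -4 = 14 gives a = 9/π, so
    z(θ) = (9/π) θ − 4.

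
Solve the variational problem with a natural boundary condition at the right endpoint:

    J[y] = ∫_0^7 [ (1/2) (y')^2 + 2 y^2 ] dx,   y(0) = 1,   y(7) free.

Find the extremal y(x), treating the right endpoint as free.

The Lagrangian L = (1/2) (y')^2 + 2 y^2 gives
    ∂L/∂y = 4 y,   ∂L/∂y' = y'.
Euler-Lagrange: y'' − 4 y = 0.
With k = 2, the general solution is
    y(x) = A cosh(2 x) + B sinh(2 x).
Fixed left endpoint y(0) = 1 ⇒ A = 1.
The right endpoint x = 7 is free, so the natural (transversality) condition is ∂L/∂y' |_{x=7} = 0, i.e. y'(7) = 0.
Compute y'(x) = A k sinh(k x) + B k cosh(k x), so
    y'(7) = A k sinh(k·7) + B k cosh(k·7) = 0
    ⇒ B = −A tanh(k·7) = − tanh(2·7).
Therefore the extremal is
    y(x) = cosh(2 x) − tanh(2·7) sinh(2 x).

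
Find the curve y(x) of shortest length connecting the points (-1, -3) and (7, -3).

Arc-length functional: J[y] = ∫ sqrt(1 + (y')^2) dx.
Lagrangian L = sqrt(1 + (y')^2) has no explicit y dependence, so ∂L/∂y = 0 and the Euler-Lagrange equation gives
    d/dx( y' / sqrt(1 + (y')^2) ) = 0  ⇒  y' / sqrt(1 + (y')^2) = const.
Hence y' is constant, so y(x) is affine.
Fitting the endpoints (-1, -3) and (7, -3):
    slope m = ((-3) − (-3)) / (7 − (-1)) = 0,
    intercept c = (-3) − m·(-1) = -3.
Extremal: y(x) = -3.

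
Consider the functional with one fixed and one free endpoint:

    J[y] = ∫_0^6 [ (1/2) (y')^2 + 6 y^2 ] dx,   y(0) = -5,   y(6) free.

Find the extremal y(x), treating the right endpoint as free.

The Lagrangian L = (1/2) (y')^2 + 6 y^2 gives
    ∂L/∂y = 12 y,   ∂L/∂y' = y'.
Euler-Lagrange: y'' − 12 y = 0.
With k = sqrt(12), the general solution is
    y(x) = A cosh(sqrt(12) x) + B sinh(sqrt(12) x).
Fixed left endpoint y(0) = -5 ⇒ A = -5.
The right endpoint x = 6 is free, so the natural (transversality) condition is ∂L/∂y' |_{x=6} = 0, i.e. y'(6) = 0.
Compute y'(x) = A k sinh(k x) + B k cosh(k x), so
    y'(6) = A k sinh(k·6) + B k cosh(k·6) = 0
    ⇒ B = −A tanh(k·6) = 5 tanh(sqrt(12)·6).
Therefore the extremal is
    y(x) = −5 cosh(sqrt(12) x) + 5 tanh(sqrt(12)·6) sinh(sqrt(12) x).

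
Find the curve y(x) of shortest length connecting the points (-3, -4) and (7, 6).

Arc-length functional: J[y] = ∫ sqrt(1 + (y')^2) dx.
Lagrangian L = sqrt(1 + (y')^2) has no explicit y dependence, so ∂L/∂y = 0 and the Euler-Lagrange equation gives
    d/dx( y' / sqrt(1 + (y')^2) ) = 0  ⇒  y' / sqrt(1 + (y')^2) = const.
Hence y' is constant, so y(x) is affine.
Fitting the endpoints (-3, -4) and (7, 6):
    slope m = (6 − (-4)) / (7 − (-3)) = 1,
    intercept c = (-4) − m·(-3) = -1.
Extremal: y(x) = x - 1.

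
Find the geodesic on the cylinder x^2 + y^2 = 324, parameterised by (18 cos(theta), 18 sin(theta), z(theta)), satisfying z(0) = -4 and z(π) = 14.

Parameterise the cylinder of radius R = 18 as
    r(θ) = (18 cos θ, 18 sin θ, z(θ)).
The arc-length element is
    ds = sqrt(324 + (dz/dθ)^2) dθ,
so the Lagrangian is L = sqrt(324 + z'^2).
L depends on z' only, not on z or θ, so ∂L/∂z = 0 and
    ∂L/∂z' = z' / sqrt(324 + z'^2).
The Euler-Lagrange equation gives
    d/dθ( z' / sqrt(324 + z'^2) ) = 0,
so z' is constant. Integrating once:
    z(θ) = a θ + b,
a helix on the cylinder (a straight line when the cylinder is unrolled). The constants a, b are determined by the endpoint conditions.
With endpoint conditions z(0) = -4 and z(π) = 14: from z(0) = b we get b = -4, and a·π + -4 = 14 gives a = 18/π, so
    z(θ) = (18/π) θ − 4.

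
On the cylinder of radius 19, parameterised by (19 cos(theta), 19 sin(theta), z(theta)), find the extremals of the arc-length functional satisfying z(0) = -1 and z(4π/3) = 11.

Parameterise the cylinder of radius R = 19 as
    r(θ) = (19 cos θ, 19 sin θ, z(θ)).
The arc-length element is
    ds = sqrt(361 + (dz/dθ)^2) dθ,
so the Lagrangian is L = sqrt(361 + z'^2).
L depends on z' only, not on z or θ, so ∂L/∂z = 0 and
    ∂L/∂z' = z' / sqrt(361 + z'^2).
The Euler-Lagrange equation gives
    d/dθ( z' / sqrt(361 + z'^2) ) = 0,
so z' is constant. Integrating once:
    z(θ) = a θ + b,
a helix on the cylinder (a straight line when the cylinder is unrolled). The constants a, b are determined by the endpoint conditions.
With endpoint conditions z(0) = -1 and z(4π/3) = 11: from z(0) = b we get b = -1, and a·4π/3 + -1 = 11 gives a = 9/π, so
    z(θ) = (9/π) θ − 1.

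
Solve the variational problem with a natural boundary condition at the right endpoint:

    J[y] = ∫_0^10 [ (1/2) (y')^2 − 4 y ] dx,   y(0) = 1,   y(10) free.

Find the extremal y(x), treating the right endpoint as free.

The Lagrangian L = (1/2) (y')^2 − 4 y gives
    ∂L/∂y = −4,   ∂L/∂y' = y'.
Euler-Lagrange: d/dx(y') − (−4) = 0, i.e. y'' + 4 = 0, so
    y(x) = −(4/2) x^2 + C1 x + C2.
Fixed left endpoint y(0) = 1 ⇒ C2 = 1.
The right endpoint x = 10 is free, so the natural (transversality) condition is ∂L/∂y' |_{x=10} = 0, i.e. y'(10) = 0.
Compute y'(x) = −4 x + C1, so y'(10) = −40 + C1 = 0 ⇒ C1 = 40.
Therefore the extremal is
    y(x) = −2 x^2 + 40 x + 1.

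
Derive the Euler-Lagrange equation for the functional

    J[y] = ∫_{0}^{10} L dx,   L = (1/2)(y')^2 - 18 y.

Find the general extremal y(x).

The Lagrangian is L = (1/2)(y')^2 - 18 y.
∂L/∂y = -18.
∂L/∂y' = y'.
The Euler-Lagrange equation d/dx(∂L/∂y') − ∂L/∂y = 0 becomes:
    y'' + 18 = 0
General solution: y(x) = -9 x^2 + A x + B, where A and B are arbitrary constants fixed by the endpoint conditions.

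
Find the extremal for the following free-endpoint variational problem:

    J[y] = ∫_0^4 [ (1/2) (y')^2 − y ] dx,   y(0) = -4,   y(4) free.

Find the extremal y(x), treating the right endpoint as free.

The Lagrangian L = (1/2) (y')^2 − y gives
    ∂L/∂y = −1,   ∂L/∂y' = y'.
Euler-Lagrange: d/dx(y') − (−1) = 0, i.e. y'' + 1 = 0, so
    y(x) = −(1/2) x^2 + C1 x + C2.
Fixed left endpoint y(0) = -4 ⇒ C2 = -4.
The right endpoint x = 4 is free, so the natural (transversality) condition is ∂L/∂y' |_{x=4} = 0, i.e. y'(4) = 0.
Compute y'(x) = −1 x + C1, so y'(4) = −4 + C1 = 0 ⇒ C1 = 4.
Therefore the extremal is
    y(x) = −x^2/2 + 4 x − 4.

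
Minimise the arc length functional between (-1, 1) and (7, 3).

Arc-length functional: J[y] = ∫ sqrt(1 + (y')^2) dx.
Lagrangian L = sqrt(1 + (y')^2) has no explicit y dependence, so ∂L/∂y = 0 and the Euler-Lagrange equation gives
    d/dx( y' / sqrt(1 + (y')^2) ) = 0  ⇒  y' / sqrt(1 + (y')^2) = const.
Hence y' is constant, so y(x) is affine.
Fitting the endpoints (-1, 1) and (7, 3):
    slope m = (3 − 1) / (7 − (-1)) = 1/4,
    intercept c = 1 − m·(-1) = 5/4.
Extremal: y(x) = (1/4) x + 5/4.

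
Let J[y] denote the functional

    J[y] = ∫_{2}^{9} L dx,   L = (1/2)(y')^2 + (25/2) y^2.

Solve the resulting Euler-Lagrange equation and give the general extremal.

The Lagrangian is L = (1/2)(y')^2 + (25/2) y^2.
∂L/∂y = 25y.
∂L/∂y' = y'.
The Euler-Lagrange equation d/dx(∂L/∂y') − ∂L/∂y = 0 becomes:
    y'' - 25 y = 0
General solution: y(x) = A e^(5x) + B e^(-5x), where A and B are arbitrary constants fixed by the endpoint conditions.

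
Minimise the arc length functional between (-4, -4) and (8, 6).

Arc-length functional: J[y] = ∫ sqrt(1 + (y')^2) dx.
Lagrangian L = sqrt(1 + (y')^2) has no explicit y dependence, so ∂L/∂y = 0 and the Euler-Lagrange equation gives
    d/dx( y' / sqrt(1 + (y')^2) ) = 0  ⇒  y' / sqrt(1 + (y')^2) = const.
Hence y' is constant, so y(x) is affine.
Fitting the endpoints (-4, -4) and (8, 6):
    slope m = (6 − (-4)) / (8 − (-4)) = 5/6,
    intercept c = (-4) − m·(-4) = -2/3.
Extremal: y(x) = (5/6) x - 2/3.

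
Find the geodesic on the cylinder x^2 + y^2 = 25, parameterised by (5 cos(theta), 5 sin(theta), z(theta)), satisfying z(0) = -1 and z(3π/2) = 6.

Parameterise the cylinder of radius R = 5 as
    r(θ) = (5 cos θ, 5 sin θ, z(θ)).
The arc-length element is
    ds = sqrt(25 + (dz/dθ)^2) dθ,
so the Lagrangian is L = sqrt(25 + z'^2).
L depends on z' only, not on z or θ, so ∂L/∂z = 0 and
    ∂L/∂z' = z' / sqrt(25 + z'^2).
The Euler-Lagrange equation gives
    d/dθ( z' / sqrt(25 + z'^2) ) = 0,
so z' is constant. Integrating once:
    z(θ) = a θ + b,
a helix on the cylinder (a straight line when the cylinder is unrolled). The constants a, b are determined by the endpoint conditions.
With endpoint conditions z(0) = -1 and z(3π/2) = 6: from z(0) = b we get b = -1, and a·3π/2 + -1 = 6 gives a = 14/(3π), so
    z(θ) = (14/(3π)) θ − 1.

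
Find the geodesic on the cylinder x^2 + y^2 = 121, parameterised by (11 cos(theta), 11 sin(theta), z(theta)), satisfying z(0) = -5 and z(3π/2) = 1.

Parameterise the cylinder of radius R = 11 as
    r(θ) = (11 cos θ, 11 sin θ, z(θ)).
The arc-length element is
    ds = sqrt(121 + (dz/dθ)^2) dθ,
so the Lagrangian is L = sqrt(121 + z'^2).
L depends on z' only, not on z or θ, so ∂L/∂z = 0 and
    ∂L/∂z' = z' / sqrt(121 + z'^2).
The Euler-Lagrange equation gives
    d/dθ( z' / sqrt(121 + z'^2) ) = 0,
so z' is constant. Integrating once:
    z(θ) = a θ + b,
a helix on the cylinder (a straight line when the cylinder is unrolled). The constants a, b are determined by the endpoint conditions.
With endpoint conditions z(0) = -5 and z(3π/2) = 1: from z(0) = b we get b = -5, and a·3π/2 + -5 = 1 gives a = 4/π, so
    z(θ) = (4/π) θ − 5.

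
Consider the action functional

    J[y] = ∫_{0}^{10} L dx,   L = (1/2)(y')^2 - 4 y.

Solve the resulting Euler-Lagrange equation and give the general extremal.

The Lagrangian is L = (1/2)(y')^2 - 4 y.
∂L/∂y = -4.
∂L/∂y' = y'.
The Euler-Lagrange equation d/dx(∂L/∂y') − ∂L/∂y = 0 becomes:
    y'' + 4 = 0
General solution: y(x) = -2 x^2 + A x + B, where A and B are arbitrary constants fixed by the endpoint conditions.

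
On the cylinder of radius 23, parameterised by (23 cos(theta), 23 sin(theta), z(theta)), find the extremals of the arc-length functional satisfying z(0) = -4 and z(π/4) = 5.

Parameterise the cylinder of radius R = 23 as
    r(θ) = (23 cos θ, 23 sin θ, z(θ)).
The arc-length element is
    ds = sqrt(529 + (dz/dθ)^2) dθ,
so the Lagrangian is L = sqrt(529 + z'^2).
L depends on z' only, not on z or θ, so ∂L/∂z = 0 and
    ∂L/∂z' = z' / sqrt(529 + z'^2).
The Euler-Lagrange equation gives
    d/dθ( z' / sqrt(529 + z'^2) ) = 0,
so z' is constant. Integrating once:
    z(θ) = a θ + b,
a helix on the cylinder (a straight line when the cylinder is unrolled). The constants a, b are determined by the endpoint conditions.
With endpoint conditions z(0) = -4 and z(π/4) = 5: from z(0) = b we get b = -4, and a·π/4 + -4 = 5 gives a = 36/π, so
    z(θ) = (36/π) θ − 4.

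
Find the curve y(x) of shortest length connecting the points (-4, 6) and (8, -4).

Arc-length functional: J[y] = ∫ sqrt(1 + (y')^2) dx.
Lagrangian L = sqrt(1 + (y')^2) has no explicit y dependence, so ∂L/∂y = 0 and the Euler-Lagrange equation gives
    d/dx( y' / sqrt(1 + (y')^2) ) = 0  ⇒  y' / sqrt(1 + (y')^2) = const.
Hence y' is constant, so y(x) is affine.
Fitting the endpoints (-4, 6) and (8, -4):
    slope m = ((-4) − 6) / (8 − (-4)) = -5/6,
    intercept c = 6 − m·(-4) = 8/3.
Extremal: y(x) = (-5/6) x + 8/3.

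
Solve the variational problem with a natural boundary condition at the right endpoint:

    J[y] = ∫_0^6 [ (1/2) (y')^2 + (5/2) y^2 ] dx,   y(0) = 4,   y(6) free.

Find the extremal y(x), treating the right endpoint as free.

The Lagrangian L = (1/2) (y')^2 + (5/2) y^2 gives
    ∂L/∂y = 5 y,   ∂L/∂y' = y'.
Euler-Lagrange: y'' − 5 y = 0.
With k = sqrt(5), the general solution is
    y(x) = A cosh(sqrt(5) x) + B sinh(sqrt(5) x).
Fixed left endpoint y(0) = 4 ⇒ A = 4.
The right endpoint x = 6 is free, so the natural (transversality) condition is ∂L/∂y' |_{x=6} = 0, i.e. y'(6) = 0.
Compute y'(x) = A k sinh(k x) + B k cosh(k x), so
    y'(6) = A k sinh(k·6) + B k cosh(k·6) = 0
    ⇒ B = −A tanh(k·6) = − 4 tanh(sqrt(5)·6).
Therefore the extremal is
    y(x) = 4 cosh(sqrt(5) x) − 4 tanh(sqrt(5)·6) sinh(sqrt(5) x).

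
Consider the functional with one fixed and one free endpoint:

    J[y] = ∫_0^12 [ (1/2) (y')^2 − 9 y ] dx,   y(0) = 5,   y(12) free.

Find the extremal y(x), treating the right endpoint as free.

The Lagrangian L = (1/2) (y')^2 − 9 y gives
    ∂L/∂y = −9,   ∂L/∂y' = y'.
Euler-Lagrange: d/dx(y') − (−9) = 0, i.e. y'' + 9 = 0, so
    y(x) = −(9/2) x^2 + C1 x + C2.
Fixed left endpoint y(0) = 5 ⇒ C2 = 5.
The right endpoint x = 12 is free, so the natural (transversality) condition is ∂L/∂y' |_{x=12} = 0, i.e. y'(12) = 0.
Compute y'(x) = −9 x + C1, so y'(12) = −108 + C1 = 0 ⇒ C1 = 108.
Therefore the extremal is
    y(x) = −(9/2) x^2 + 108 x + 5.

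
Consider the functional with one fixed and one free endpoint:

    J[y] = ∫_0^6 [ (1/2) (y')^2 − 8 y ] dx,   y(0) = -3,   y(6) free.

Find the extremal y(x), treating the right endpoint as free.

The Lagrangian L = (1/2) (y')^2 − 8 y gives
    ∂L/∂y = −8,   ∂L/∂y' = y'.
Euler-Lagrange: d/dx(y') − (−8) = 0, i.e. y'' + 8 = 0, so
    y(x) = −(8/2) x^2 + C1 x + C2.
Fixed left endpoint y(0) = -3 ⇒ C2 = -3.
The right endpoint x = 6 is free, so the natural (transversality) condition is ∂L/∂y' |_{x=6} = 0, i.e. y'(6) = 0.
Compute y'(x) = −8 x + C1, so y'(6) = −48 + C1 = 0 ⇒ C1 = 48.
Therefore the extremal is
    y(x) = −4 x^2 + 48 x − 3.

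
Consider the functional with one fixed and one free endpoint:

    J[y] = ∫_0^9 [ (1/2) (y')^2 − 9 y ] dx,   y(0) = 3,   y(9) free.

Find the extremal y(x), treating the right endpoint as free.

The Lagrangian L = (1/2) (y')^2 − 9 y gives
    ∂L/∂y = −9,   ∂L/∂y' = y'.
Euler-Lagrange: d/dx(y') − (−9) = 0, i.e. y'' + 9 = 0, so
    y(x) = −(9/2) x^2 + C1 x + C2.
Fixed left endpoint y(0) = 3 ⇒ C2 = 3.
The right endpoint x = 9 is free, so the natural (transversality) condition is ∂L/∂y' |_{x=9} = 0, i.e. y'(9) = 0.
Compute y'(x) = −9 x + C1, so y'(9) = −81 + C1 = 0 ⇒ C1 = 81.
Therefore the extremal is
    y(x) = −(9/2) x^2 + 81 x + 3.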